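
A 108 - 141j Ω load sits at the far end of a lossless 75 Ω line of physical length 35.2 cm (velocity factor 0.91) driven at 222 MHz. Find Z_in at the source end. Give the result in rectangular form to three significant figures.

λ = v/f = 0.91·c / 222 MHz = 1.23 m
βl = 2π·l/λ = 2π × 0.286 = 103°
tan(βl) = tan(103°) = -4.32
Z_in = Z_0·(Z_L + jZ_0·tanβl)/(Z_0 + jZ_L·tanβl)
     = 75·(108 − j465)/(-533 − j466)

Z_in ≈ 23.8 + j44.6 Ω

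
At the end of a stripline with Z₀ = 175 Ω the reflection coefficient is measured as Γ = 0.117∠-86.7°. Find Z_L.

Z_L ≈ 173 − j40.9 Ω

Z_L = Z_0·(1 + Γ)/(1 − Γ) = 175·(1.01 − j0.117)/(0.993 + j0.117)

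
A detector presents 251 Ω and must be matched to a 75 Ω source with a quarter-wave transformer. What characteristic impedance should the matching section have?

Z_qwt ≈ 137 Ω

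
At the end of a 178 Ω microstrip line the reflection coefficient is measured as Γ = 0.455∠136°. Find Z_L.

Z_L ≈ 75.8 + j60.4 Ω

Z_L = Z_0·(1 + Γ)/(1 − Γ) = 178·(0.673 + j0.316)/(1.33 − j0.316)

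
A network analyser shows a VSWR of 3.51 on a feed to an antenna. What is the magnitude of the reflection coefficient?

|Γ| ≈ 0.557

|Γ| = (S − 1)/(S + 1) = (3.51 − 1)/(3.51 + 1) = 2.51/4.51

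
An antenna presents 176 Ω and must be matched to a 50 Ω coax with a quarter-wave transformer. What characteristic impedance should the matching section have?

Z_qwt ≈ 93.8 Ω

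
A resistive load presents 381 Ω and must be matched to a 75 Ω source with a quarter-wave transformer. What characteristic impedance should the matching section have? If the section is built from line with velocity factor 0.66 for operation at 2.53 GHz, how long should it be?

Z_qwt = √(Z_0·R_L) = √(75 × 381) = √28580
λ = 0.66·c/f = 0.0783 m, so l = λ/4 = 0.0196 m

Z_qwt ≈ 169 Ω; length ≈ 1.96 cm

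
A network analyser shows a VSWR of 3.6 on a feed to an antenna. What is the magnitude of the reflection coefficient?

|Γ| = (S − 1)/(S + 1) = (3.6 − 1)/(3.6 + 1) = 2.6/4.6

|Γ| ≈ 0.565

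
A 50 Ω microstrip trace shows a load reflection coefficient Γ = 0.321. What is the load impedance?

Z_L = Z_0·(1 + Γ)/(1 − Γ) = 50·(1.32)/(0.679)

Z_L ≈ 97.3 Ω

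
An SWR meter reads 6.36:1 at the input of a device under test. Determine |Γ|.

|Γ| = (S − 1)/(S + 1) = (6.36 − 1)/(6.36 + 1) = 5.36/7.36

|Γ| ≈ 0.728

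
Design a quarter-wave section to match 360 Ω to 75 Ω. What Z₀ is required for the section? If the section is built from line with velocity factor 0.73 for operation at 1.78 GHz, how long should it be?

Z_qwt = √(Z_0·R_L) = √(75 × 360) = √27000
λ = 0.73·c/f = 0.123 m, so l = λ/4 = 0.0308 m

Z_qwt ≈ 164 Ω; length ≈ 3.08 cm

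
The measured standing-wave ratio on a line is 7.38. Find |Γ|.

|Γ| = (S − 1)/(S + 1) = (7.38 − 1)/(7.38 + 1) = 6.38/8.38

|Γ| ≈ 0.761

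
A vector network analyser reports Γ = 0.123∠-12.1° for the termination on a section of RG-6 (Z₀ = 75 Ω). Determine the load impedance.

Z_L ≈ 95.4 − j4.99 Ω

Z_L = Z_0·(1 + Γ)/(1 − Γ) = 75·(1.12 − j0.0258)/(0.88 + j0.0258)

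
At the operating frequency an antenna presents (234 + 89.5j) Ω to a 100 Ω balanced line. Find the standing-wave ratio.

Γ = (Z_L − Z_0)/(Z_L + Z_0) = (134 + j89.5)/(334 + j89.5)
|Γ| = 161/346 = 0.466
VSWR = (1 + |Γ|)/(1 − |Γ|) = 1.47/0.534

VSWR ≈ 2.75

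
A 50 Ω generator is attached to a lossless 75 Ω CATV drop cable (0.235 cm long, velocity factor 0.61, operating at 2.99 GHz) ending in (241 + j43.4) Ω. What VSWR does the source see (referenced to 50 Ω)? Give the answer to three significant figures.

λ = v/f = 0.61·c / 2.99 GHz = 0.0612 m
βl = 2π·l/λ = 2π × 0.0384 = 13.8°
tan(βl) = 0.246
Z_in = Z_0·(Z_L + jZ_0·tanβl)/(Z_0 + jZ_L·tanβl) = 188 − j101 Ω
Γ_s = (Z_in − Z_s)/(Z_in + Z_s) = (138 − j101)/(238 − j101), |Γ_s| = 0.661
VSWR = (1 + |Γ_s|)/(1 − |Γ_s|)

VSWR ≈ 4.91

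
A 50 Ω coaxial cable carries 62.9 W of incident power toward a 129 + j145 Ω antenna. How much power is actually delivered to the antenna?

P_delivered ≈ 30.6 W

|Γ| = |(79 + j145)/(179 + j145)| = 0.717
|Γ|² = 0.514
P_refl = |Γ|²·P_inc = 32.3 W, P_del = (1 − |Γ|²)·P_inc = 30.6 W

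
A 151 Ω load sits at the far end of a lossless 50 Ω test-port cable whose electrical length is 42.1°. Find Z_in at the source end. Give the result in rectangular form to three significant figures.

Z_in ≈ 32.5 − j43.4 Ω

tan(βl) = tan(42.1°) = 0.904
Z_in = Z_0·(Z_L + jZ_0·tanβl)/(Z_0 + jZ_L·tanβl)
     = 50·(151 + j45.2)/(50 + j136)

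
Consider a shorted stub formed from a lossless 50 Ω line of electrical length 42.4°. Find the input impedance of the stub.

tan(βl) = 0.913
For a shorted stub, Z_in = jZ_0·tan(βl)

Z_in ≈ +j45.7 Ω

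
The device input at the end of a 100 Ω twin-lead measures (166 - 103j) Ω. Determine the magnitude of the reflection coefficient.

Γ = (Z_L − Z_0)/(Z_L + Z_0) = (66 − j103)/(266 − j103)
|Γ| = 122/285

|Γ| ≈ 0.429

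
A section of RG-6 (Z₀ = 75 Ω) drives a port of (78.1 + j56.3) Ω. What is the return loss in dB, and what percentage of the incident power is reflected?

RL ≈ 9.23 dB; 11.9% of incident power reflected

Γ = (3.1 + j56.3)/(153.1 + j56.3), |Γ| = 0.346
RL = −20·log₁₀(0.346) = 9.23 dB
P_refl/P_inc = |Γ|² = 0.119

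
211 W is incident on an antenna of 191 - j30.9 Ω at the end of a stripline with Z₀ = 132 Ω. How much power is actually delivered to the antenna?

|Γ| = |(59 − j30.9)/(323 − j30.9)| = 0.205
|Γ|² = 0.0421
P_refl = |Γ|²·P_inc = 8.89 W, P_del = (1 − |Γ|²)·P_inc = 202 W

P_delivered ≈ 202 W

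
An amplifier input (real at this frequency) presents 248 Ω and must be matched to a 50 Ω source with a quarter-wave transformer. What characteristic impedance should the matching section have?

Z_qwt ≈ 111 Ω

Z_qwt = √(Z_0·R_L) = √(50 × 248) = √12400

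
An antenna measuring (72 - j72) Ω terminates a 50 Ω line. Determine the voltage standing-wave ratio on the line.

VSWR ≈ 3.27

Γ = (Z_L − Z_0)/(Z_L + Z_0) = (22 − j72)/(122 − j72)
|Γ| = 75.3/142 = 0.531
VSWR = (1 + |Γ|)/(1 − |Γ|) = 1.53/0.469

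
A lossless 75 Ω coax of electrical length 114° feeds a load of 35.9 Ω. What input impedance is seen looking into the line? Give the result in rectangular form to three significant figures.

tan(βl) = tan(114°) = -2.25
Z_in = Z_0·(Z_L + jZ_0·tanβl)/(Z_0 + jZ_L·tanβl)
     = 75·(35.9 − j168)/(75 − j80.6)

Z_in ≈ 101 − j60.2 Ω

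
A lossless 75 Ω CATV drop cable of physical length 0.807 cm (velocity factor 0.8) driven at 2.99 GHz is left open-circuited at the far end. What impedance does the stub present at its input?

λ = v/f = 0.8·c / 2.99 GHz = 0.0803 m
βl = 2π·l/λ = 2π × 0.101 = 36.2°
tan(βl) = 0.732
For an open-circuited stub, Z_in = −jZ_0·cot(βl) = −jZ_0/tan(βl)

Z_in ≈ −j102 Ω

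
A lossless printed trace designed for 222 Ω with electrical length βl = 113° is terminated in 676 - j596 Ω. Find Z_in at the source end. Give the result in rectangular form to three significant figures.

tan(βl) = tan(113°) = -2.36
Z_in = Z_0·(Z_L + jZ_0·tanβl)/(Z_0 + jZ_L·tanβl)
     = 222·(676 − j1120)/(-1180 − j1590)

Z_in ≈ 55.5 + j135 Ω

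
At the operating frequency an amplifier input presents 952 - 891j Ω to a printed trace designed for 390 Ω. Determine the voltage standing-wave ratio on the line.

VSWR ≈ 4.78

Γ = (Z_L − Z_0)/(Z_L + Z_0) = (562 − j891)/(1342 − j891)
|Γ| = 1050/1610 = 0.654
VSWR = (1 + |Γ|)/(1 − |Γ|) = 1.65/0.346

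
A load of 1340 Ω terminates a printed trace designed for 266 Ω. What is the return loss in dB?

Γ = (1340 − 266)/(1340 + 266) = 0.669
RL = −20·log₁₀|Γ| = −20·log₁₀(0.669)

RL ≈ 3.49 dB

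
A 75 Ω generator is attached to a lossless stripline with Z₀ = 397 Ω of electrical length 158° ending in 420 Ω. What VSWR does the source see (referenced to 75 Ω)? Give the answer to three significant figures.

tan(βl) = -0.404
Z_in = Z_0·(Z_L + jZ_0·tanβl)/(Z_0 + jZ_L·tanβl) = 413 + j16.2 Ω
Γ_s = (Z_in − Z_s)/(Z_in + Z_s) = (338 + j16.2)/(488 + j16.2), |Γ_s| = 0.693
VSWR = (1 + |Γ_s|)/(1 − |Γ_s|)

VSWR ≈ 5.52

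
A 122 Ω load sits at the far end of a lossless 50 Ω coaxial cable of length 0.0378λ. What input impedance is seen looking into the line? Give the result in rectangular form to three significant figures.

Z_in ≈ 95.7 − j44.4 Ω

βl = 2π × 0.0378 = 13.6°
tan(βl) = tan(13.6°) = 0.242
Z_in = Z_0·(Z_L + jZ_0·tanβl)/(Z_0 + jZ_L·tanβl)
     = 50·(122 + j12.1)/(50 + j29.5)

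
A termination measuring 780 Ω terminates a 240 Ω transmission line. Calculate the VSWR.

For a purely resistive load, VSWR = R_L/Z_0 or Z_0/R_L (whichever > 1) = 780/240

VSWR ≈ 3.25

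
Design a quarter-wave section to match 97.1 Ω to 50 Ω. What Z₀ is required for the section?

Z_qwt ≈ 69.7 Ω

Z_qwt = √(Z_0·R_L) = √(50 × 97.1) = √4855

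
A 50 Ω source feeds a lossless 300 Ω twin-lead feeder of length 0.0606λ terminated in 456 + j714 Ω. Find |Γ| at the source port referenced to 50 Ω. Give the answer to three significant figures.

βl = 2π × 0.0606 = 21.8°
tan(βl) = 0.4
Z_in = Z_0·(Z_L + jZ_0·tanβl)/(Z_0 + jZ_L·tanβl) = 1420 − j639 Ω
Γ_s = (Z_in − Z_s)/(Z_in + Z_s) = (1370 − j639)/(1470 − j639), |Γ_s| = 0.943

|Γ| ≈ 0.943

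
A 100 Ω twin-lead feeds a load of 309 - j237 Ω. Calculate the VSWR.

VSWR ≈ 5.03

Γ = (Z_L − Z_0)/(Z_L + Z_0) = (209 − j237)/(409 − j237)
|Γ| = 316/473 = 0.668
VSWR = (1 + |Γ|)/(1 − |Γ|) = 1.67/0.332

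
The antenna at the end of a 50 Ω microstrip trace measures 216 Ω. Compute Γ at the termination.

Γ = 0.624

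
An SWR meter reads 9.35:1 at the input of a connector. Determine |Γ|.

|Γ| = (S − 1)/(S + 1) = (9.35 − 1)/(9.35 + 1) = 8.35/10.3

|Γ| ≈ 0.807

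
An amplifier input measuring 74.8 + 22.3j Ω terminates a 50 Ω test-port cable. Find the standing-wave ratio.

VSWR ≈ 1.71

Γ = (Z_L − Z_0)/(Z_L + Z_0) = (24.8 + j22.3)/(124.8 + j22.3)
|Γ| = 33.4/127 = 0.263
VSWR = (1 + |Γ|)/(1 − |Γ|) = 1.26/0.737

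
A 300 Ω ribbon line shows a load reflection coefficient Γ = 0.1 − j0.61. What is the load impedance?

Z_L = Z_0·(1 + Γ)/(1 − Γ) = 300·(1.1 − j0.61)/(0.9 + j0.61)

Z_L ≈ 157 − j310 Ω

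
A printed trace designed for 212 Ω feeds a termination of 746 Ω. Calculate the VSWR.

Γ = (746 − 212)/(746 + 212) = 0.557
VSWR = (1 + 0.557)/(1 − 0.557)

VSWR ≈ 3.52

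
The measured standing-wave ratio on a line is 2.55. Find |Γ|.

|Γ| = (S − 1)/(S + 1) = (2.55 − 1)/(2.55 + 1) = 1.55/3.55

|Γ| ≈ 0.437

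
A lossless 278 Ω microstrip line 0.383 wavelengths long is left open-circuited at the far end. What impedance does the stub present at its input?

Z_in ≈ +j307 Ω

βl = 2π × 0.383 = 138°
tan(βl) = -0.904
For an open-circuited stub, Z_in = −jZ_0·cot(βl) = −jZ_0/tan(βl)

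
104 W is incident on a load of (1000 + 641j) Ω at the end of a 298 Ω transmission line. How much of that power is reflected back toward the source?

|Γ| = |(702 + j641)/(1298 + j641)| = 0.657
|Γ|² = 0.431
P_refl = |Γ|²·P_inc = 44.8 W, P_del = (1 − |Γ|²)·P_inc = 59.2 W

P_reflected ≈ 44.8 W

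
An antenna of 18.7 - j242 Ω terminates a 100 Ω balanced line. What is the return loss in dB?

RL ≈ 0.472 dB

Γ = (-81.3 − j242)/(118.7 − j242), |Γ| = 0.947
RL = −20·log₁₀|Γ| = −20·log₁₀(0.947)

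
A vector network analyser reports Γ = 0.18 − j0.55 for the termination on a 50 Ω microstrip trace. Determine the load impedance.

Z_L ≈ 34.1 − j56.4 Ω

Z_L = Z_0·(1 + Γ)/(1 − Γ) = 50·(1.18 − j0.55)/(0.82 + j0.55)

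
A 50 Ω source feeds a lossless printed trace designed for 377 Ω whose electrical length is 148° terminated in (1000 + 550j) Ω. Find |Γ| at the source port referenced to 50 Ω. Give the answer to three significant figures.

|Γ| ≈ 0.882

tan(βl) = -0.625
Z_in = Z_0·(Z_L + jZ_0·tanβl)/(Z_0 + jZ_L·tanβl) = 217 + j353 Ω
Γ_s = (Z_in − Z_s)/(Z_in + Z_s) = (167 + j353)/(267 + j353), |Γ_s| = 0.882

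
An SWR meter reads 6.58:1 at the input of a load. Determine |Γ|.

|Γ| = (S − 1)/(S + 1) = (6.58 − 1)/(6.58 + 1) = 5.58/7.58

|Γ| ≈ 0.736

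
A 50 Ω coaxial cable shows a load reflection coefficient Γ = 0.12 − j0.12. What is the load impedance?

Z_L = Z_0·(1 + Γ)/(1 − Γ) = 50·(1.12 − j0.12)/(0.88 + j0.12)

Z_L ≈ 61.6 − j15.2 Ω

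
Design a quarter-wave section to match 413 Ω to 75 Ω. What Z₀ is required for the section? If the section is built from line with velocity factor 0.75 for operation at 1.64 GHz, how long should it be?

Z_qwt ≈ 176 Ω; length ≈ 3.43 cm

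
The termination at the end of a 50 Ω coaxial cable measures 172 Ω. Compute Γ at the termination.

Γ = 0.55

Γ = (Z_L − Z_0)/(Z_L + Z_0) = (172 − 50)/(172 + 50) = 122/222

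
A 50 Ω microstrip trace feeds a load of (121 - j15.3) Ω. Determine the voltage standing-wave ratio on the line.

VSWR ≈ 2.47

Γ = (Z_L − Z_0)/(Z_L + Z_0) = (71 − j15.3)/(171 − j15.3)
|Γ| = 72.6/172 = 0.423
VSWR = (1 + |Γ|)/(1 − |Γ|) = 1.42/0.577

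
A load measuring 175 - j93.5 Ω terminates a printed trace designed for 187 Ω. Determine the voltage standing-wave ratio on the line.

VSWR ≈ 1.67

Γ = (Z_L − Z_0)/(Z_L + Z_0) = (-12 − j93.5)/(362 − j93.5)
|Γ| = 94.3/374 = 0.252
VSWR = (1 + |Γ|)/(1 − |Γ|) = 1.25/0.748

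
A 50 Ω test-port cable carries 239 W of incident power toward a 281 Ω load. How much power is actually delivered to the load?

P_delivered ≈ 123 W

Γ = (281 − 50)/(281 + 50) = 0.698
|Γ|² = 0.487
P_refl = |Γ|²·P_inc = 116 W, P_del = (1 − |Γ|²)·P_inc = 123 W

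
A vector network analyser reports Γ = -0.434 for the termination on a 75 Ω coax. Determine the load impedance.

Z_L = Z_0·(1 + Γ)/(1 − Γ) = 75·(0.566)/(1.43)

Z_L ≈ 29.6 Ω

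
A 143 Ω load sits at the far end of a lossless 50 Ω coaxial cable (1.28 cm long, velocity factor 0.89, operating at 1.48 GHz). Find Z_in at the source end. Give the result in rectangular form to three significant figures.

Z_in ≈ 61.2 − j59.8 Ω

λ = v/f = 0.89·c / 1.48 GHz = 0.18 m
βl = 2π·l/λ = 2π × 0.071 = 25.5°
tan(βl) = tan(25.5°) = 0.478
Z_in = Z_0·(Z_L + jZ_0·tanβl)/(Z_0 + jZ_L·tanβl)
     = 50·(143 + j23.9)/(50 + j68.3)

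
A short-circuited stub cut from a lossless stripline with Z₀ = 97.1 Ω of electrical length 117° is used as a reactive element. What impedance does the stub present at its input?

Z_in ≈ −j191 Ω

tan(βl) = -1.96
For a short-circuited stub, Z_in = jZ_0·tan(βl)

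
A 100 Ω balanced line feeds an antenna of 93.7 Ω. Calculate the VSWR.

Γ = (93.7 − 100)/(93.7 + 100) = -0.0325
VSWR = (1 + 0.0325)/(1 − 0.0325)

VSWR ≈ 1.07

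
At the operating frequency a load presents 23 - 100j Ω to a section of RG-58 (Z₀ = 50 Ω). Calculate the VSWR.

VSWR ≈ 11.2

Γ = (Z_L − Z_0)/(Z_L + Z_0) = (-27 − j100)/(73 − j100)
|Γ| = 104/124 = 0.837
VSWR = (1 + |Γ|)/(1 − |Γ|) = 1.84/0.163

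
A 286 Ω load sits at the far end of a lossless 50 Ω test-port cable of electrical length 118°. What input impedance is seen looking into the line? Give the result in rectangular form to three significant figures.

tan(βl) = tan(118°) = -1.88
Z_in = Z_0·(Z_L + jZ_0·tanβl)/(Z_0 + jZ_L·tanβl)
     = 50·(286 − j94)/(50 − j538)

Z_in ≈ 11.1 + j25.6 Ω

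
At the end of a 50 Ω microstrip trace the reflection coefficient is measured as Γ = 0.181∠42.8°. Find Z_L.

Z_L ≈ 63 + j16 Ω

Z_L = Z_0·(1 + Γ)/(1 − Γ) = 50·(1.13 + j0.123)/(0.867 − j0.123)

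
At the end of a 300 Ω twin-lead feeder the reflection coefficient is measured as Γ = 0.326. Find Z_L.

Z_L = Z_0·(1 + Γ)/(1 − Γ) = 300·(1.33)/(0.674)

Z_L ≈ 590 Ω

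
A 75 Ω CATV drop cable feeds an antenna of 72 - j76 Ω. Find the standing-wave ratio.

Γ = (Z_L − Z_0)/(Z_L + Z_0) = (-3 − j76)/(147 − j76)
|Γ| = 76.1/165 = 0.46
VSWR = (1 + |Γ|)/(1 − |Γ|) = 1.46/0.54

VSWR ≈ 2.7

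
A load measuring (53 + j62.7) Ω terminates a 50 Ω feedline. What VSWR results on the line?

VSWR ≈ 3.17

Γ = (Z_L − Z_0)/(Z_L + Z_0) = (3 + j62.7)/(103 + j62.7)
|Γ| = 62.8/121 = 0.521
VSWR = (1 + |Γ|)/(1 − |Γ|) = 1.52/0.479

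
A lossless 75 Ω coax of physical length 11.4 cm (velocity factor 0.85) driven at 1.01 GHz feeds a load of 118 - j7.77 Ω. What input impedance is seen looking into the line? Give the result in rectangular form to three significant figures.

λ = v/f = 0.85·c / 1.01 GHz = 0.252 m
βl = 2π·l/λ = 2π × 0.452 = 163°
tan(βl) = tan(163°) = -0.314
Z_in = Z_0·(Z_L + jZ_0·tanβl)/(Z_0 + jZ_L·tanβl)
     = 75·(118 − j31.3)/(72.6 − j37.1)

Z_in ≈ 110 + j23.7 Ω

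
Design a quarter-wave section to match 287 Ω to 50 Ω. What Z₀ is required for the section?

Z_qwt ≈ 120 Ω

Z_qwt = √(Z_0·R_L) = √(50 × 287) = √14350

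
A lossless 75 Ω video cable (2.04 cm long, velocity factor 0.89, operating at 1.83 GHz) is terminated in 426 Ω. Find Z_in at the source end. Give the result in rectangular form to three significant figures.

Z_in ≈ 21.8 − j59 Ω

λ = v/f = 0.89·c / 1.83 GHz = 0.146 m
βl = 2π·l/λ = 2π × 0.14 = 50.3°
tan(βl) = tan(50.3°) = 1.21
Z_in = Z_0·(Z_L + jZ_0·tanβl)/(Z_0 + jZ_L·tanβl)
     = 75·(426 + j90.5)/(75 + j514)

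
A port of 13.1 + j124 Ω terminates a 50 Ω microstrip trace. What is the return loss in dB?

RL ≈ 0.632 dB

Γ = (-36.9 + j124)/(63.1 + j124), |Γ| = 0.93
RL = −20·log₁₀|Γ| = −20·log₁₀(0.93)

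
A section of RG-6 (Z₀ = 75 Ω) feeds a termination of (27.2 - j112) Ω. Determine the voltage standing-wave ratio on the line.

VSWR ≈ 9.16

Γ = (Z_L − Z_0)/(Z_L + Z_0) = (-47.8 − j112)/(102.2 − j112)
|Γ| = 122/152 = 0.803
VSWR = (1 + |Γ|)/(1 − |Γ|) = 1.8/0.197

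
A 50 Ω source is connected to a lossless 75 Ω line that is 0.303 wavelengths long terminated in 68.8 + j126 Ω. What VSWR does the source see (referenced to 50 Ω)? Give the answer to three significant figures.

βl = 2π × 0.303 = 109°
tan(βl) = -2.89
Z_in = Z_0·(Z_L + jZ_0·tanβl)/(Z_0 + jZ_L·tanβl) = 15.6 − j8.46 Ω
Γ_s = (Z_in − Z_s)/(Z_in + Z_s) = (-34.4 − j8.46)/(65.6 − j8.46), |Γ_s| = 0.536
VSWR = (1 + |Γ_s|)/(1 − |Γ_s|)

VSWR ≈ 3.31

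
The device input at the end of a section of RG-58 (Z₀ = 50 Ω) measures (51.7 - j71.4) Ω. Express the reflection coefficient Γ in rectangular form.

Γ = (Z_L − Z_0)/(Z_L + Z_0) = (1.7 − j71.4)/(101.7 − j71.4)

Γ ≈ 0.341 − j0.462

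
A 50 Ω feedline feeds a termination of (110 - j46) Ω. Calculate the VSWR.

VSWR ≈ 2.66

Γ = (Z_L − Z_0)/(Z_L + Z_0) = (60 − j46)/(160 − j46)
|Γ| = 75.6/166 = 0.454
VSWR = (1 + |Γ|)/(1 − |Γ|) = 1.45/0.546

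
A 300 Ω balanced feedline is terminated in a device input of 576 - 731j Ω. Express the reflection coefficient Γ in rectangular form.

Γ ≈ 0.596 − j0.337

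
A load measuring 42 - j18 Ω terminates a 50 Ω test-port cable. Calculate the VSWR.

VSWR ≈ 1.53

Γ = (Z_L − Z_0)/(Z_L + Z_0) = (-8 − j18)/(92 − j18)
|Γ| = 19.7/93.7 = 0.21
VSWR = (1 + |Γ|)/(1 − |Γ|) = 1.21/0.79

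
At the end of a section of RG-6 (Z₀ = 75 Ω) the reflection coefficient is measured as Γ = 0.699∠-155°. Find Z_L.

Z_L = Z_0·(1 + Γ)/(1 − Γ) = 75·(0.366 − j0.295)/(1.63 + j0.295)

Z_L ≈ 13.9 − j16.1 Ω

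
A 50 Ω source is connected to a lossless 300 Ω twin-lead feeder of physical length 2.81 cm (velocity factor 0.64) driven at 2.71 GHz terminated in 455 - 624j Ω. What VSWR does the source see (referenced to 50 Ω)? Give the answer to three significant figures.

VSWR ≈ 26.1

λ = v/f = 0.64·c / 2.71 GHz = 0.0708 m
βl = 2π·l/λ = 2π × 0.397 = 143°
tan(βl) = -0.76
Z_in = Z_0·(Z_L + jZ_0·tanβl)/(Z_0 + jZ_L·tanβl) = 431 + j612 Ω
Γ_s = (Z_in − Z_s)/(Z_in + Z_s) = (381 + j612)/(481 + j612), |Γ_s| = 0.926
VSWR = (1 + |Γ_s|)/(1 − |Γ_s|)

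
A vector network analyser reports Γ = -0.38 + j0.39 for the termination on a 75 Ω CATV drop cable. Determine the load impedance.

Z_L = Z_0·(1 + Γ)/(1 − Γ) = 75·(0.62 + j0.39)/(1.38 − j0.39)

Z_L ≈ 25.7 + j28.4 Ω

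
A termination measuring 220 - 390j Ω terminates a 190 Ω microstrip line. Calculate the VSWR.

Γ = (Z_L − Z_0)/(Z_L + Z_0) = (30 − j390)/(410 − j390)
|Γ| = 391/566 = 0.691
VSWR = (1 + |Γ|)/(1 − |Γ|) = 1.69/0.309

VSWR ≈ 5.48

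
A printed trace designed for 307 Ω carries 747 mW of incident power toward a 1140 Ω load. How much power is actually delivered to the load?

Γ = (1140 − 307)/(1140 + 307) = 0.576
|Γ|² = 0.331
P_refl = |Γ|²·P_inc = 248 mW, P_del = (1 − |Γ|²)·P_inc = 499 mW

P_delivered ≈ 499 mW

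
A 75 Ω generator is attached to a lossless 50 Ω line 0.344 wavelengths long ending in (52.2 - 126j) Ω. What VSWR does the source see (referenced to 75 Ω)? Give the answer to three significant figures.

βl = 2π × 0.344 = 124°
tan(βl) = -1.49
Z_in = Z_0·(Z_L + jZ_0·tanβl)/(Z_0 + jZ_L·tanβl) = 16.8 + j63.2 Ω
Γ_s = (Z_in − Z_s)/(Z_in + Z_s) = (-58.2 + j63.2)/(91.8 + j63.2), |Γ_s| = 0.771
VSWR = (1 + |Γ_s|)/(1 − |Γ_s|)

VSWR ≈ 7.74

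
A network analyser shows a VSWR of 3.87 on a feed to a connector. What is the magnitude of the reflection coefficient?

|Γ| ≈ 0.589

|Γ| = (S − 1)/(S + 1) = (3.87 − 1)/(3.87 + 1) = 2.87/4.87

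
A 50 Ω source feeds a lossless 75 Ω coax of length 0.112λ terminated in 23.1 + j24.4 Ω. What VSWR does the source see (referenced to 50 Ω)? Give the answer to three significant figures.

βl = 2π × 0.112 = 40.3°
tan(βl) = 0.849
Z_in = Z_0·(Z_L + jZ_0·tanβl)/(Z_0 + jZ_L·tanβl) = 67.1 + j97.4 Ω
Γ_s = (Z_in − Z_s)/(Z_in + Z_s) = (17.1 + j97.4)/(117 + j97.4), |Γ_s| = 0.649
VSWR = (1 + |Γ_s|)/(1 − |Γ_s|)

VSWR ≈ 4.7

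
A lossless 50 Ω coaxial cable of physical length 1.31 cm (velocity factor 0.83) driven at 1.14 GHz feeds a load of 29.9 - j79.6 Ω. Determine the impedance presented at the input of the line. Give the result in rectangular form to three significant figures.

λ = v/f = 0.83·c / 1.14 GHz = 0.218 m
βl = 2π·l/λ = 2π × 0.06 = 21.6°
tan(βl) = tan(21.6°) = 0.396
Z_in = Z_0·(Z_L + jZ_0·tanβl)/(Z_0 + jZ_L·tanβl)
     = 50·(29.9 − j59.8)/(81.5 + j11.8)

Z_in ≈ 12.7 − j38.5 Ω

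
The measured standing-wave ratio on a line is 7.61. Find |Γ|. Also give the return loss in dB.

|Γ| ≈ 0.768; return loss ≈ 2.3 dB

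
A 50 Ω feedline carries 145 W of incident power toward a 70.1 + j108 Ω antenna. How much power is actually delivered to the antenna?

|Γ| = |(20.1 + j108)/(120.1 + j108)| = 0.68
|Γ|² = 0.463
P_refl = |Γ|²·P_inc = 67.1 W, P_del = (1 − |Γ|²)·P_inc = 77.9 W

P_delivered ≈ 77.9 W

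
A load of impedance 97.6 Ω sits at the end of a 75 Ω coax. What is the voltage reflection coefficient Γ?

Γ = 0.131

Γ = (Z_L − Z_0)/(Z_L + Z_0) = (97.6 − 75)/(97.6 + 75) = 22.6/172.6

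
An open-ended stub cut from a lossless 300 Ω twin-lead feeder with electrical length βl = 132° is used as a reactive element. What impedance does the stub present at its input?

Z_in ≈ +j270 Ω

tan(βl) = -1.11
For an open-ended stub, Z_in = −jZ_0·cot(βl) = −jZ_0/tan(βl)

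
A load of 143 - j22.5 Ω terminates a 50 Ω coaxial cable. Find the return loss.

Γ = (93 − j22.5)/(193 − j22.5), |Γ| = 0.492
RL = −20·log₁₀|Γ| = −20·log₁₀(0.492)

RL ≈ 6.15 dB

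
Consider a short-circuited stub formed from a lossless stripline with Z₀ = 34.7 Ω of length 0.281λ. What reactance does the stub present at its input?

βl = 2π × 0.281 = 101°
tan(βl) = -5.07
For a short-circuited stub, Z_in = jZ_0·tan(βl)

X_in ≈ -176 Ω (capacitive)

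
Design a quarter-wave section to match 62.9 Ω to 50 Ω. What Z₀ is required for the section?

Z_qwt ≈ 56.1 Ω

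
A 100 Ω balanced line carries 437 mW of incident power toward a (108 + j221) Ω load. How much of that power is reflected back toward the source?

P_reflected ≈ 232 mW

|Γ| = |(8 + j221)/(208 + j221)| = 0.729
|Γ|² = 0.531
P_refl = |Γ|²·P_inc = 232 mW, P_del = (1 − |Γ|²)·P_inc = 205 mW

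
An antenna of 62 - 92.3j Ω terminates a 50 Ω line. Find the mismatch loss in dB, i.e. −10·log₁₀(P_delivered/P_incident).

Γ = (12 − j92.3)/(112 − j92.3), |Γ| = 0.641
|Γ|² = 0.411, so P_del/P_inc = 1 − |Γ|² = 0.589
ML = −10·log₁₀(1 − |Γ|²)

mismatch loss ≈ 2.3 dB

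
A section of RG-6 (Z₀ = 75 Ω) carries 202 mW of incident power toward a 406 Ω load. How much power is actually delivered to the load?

P_delivered ≈ 106 mW

Γ = (406 − 75)/(406 + 75) = 0.688
|Γ|² = 0.474
P_refl = |Γ|²·P_inc = 95.7 mW, P_del = (1 − |Γ|²)·P_inc = 106 mW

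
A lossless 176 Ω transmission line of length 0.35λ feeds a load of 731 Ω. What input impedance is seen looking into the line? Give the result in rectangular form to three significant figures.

βl = 2π × 0.35 = 126°
tan(βl) = tan(126°) = -1.38
Z_in = Z_0·(Z_L + jZ_0·tanβl)/(Z_0 + jZ_L·tanβl)
     = 176·(731 − j242)/(176 − j1010)

Z_in ≈ 62.8 + j117 Ω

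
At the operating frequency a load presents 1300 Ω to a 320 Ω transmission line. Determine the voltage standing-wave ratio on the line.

VSWR ≈ 4.06

Γ = (1300 − 320)/(1300 + 320) = 0.605
VSWR = (1 + 0.605)/(1 − 0.605)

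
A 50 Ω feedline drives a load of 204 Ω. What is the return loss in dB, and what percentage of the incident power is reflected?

Γ = (204 − 50)/(204 + 50) = 0.606
RL = −20·log₁₀(0.606) = 4.35 dB
P_refl/P_inc = |Γ|² = 0.368

RL ≈ 4.35 dB; 36.8% of incident power reflected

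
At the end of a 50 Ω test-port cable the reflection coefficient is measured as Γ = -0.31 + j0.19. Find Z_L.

Z_L ≈ 24.8 + j10.8 Ω

Z_L = Z_0·(1 + Γ)/(1 − Γ) = 50·(0.69 + j0.19)/(1.31 − j0.19)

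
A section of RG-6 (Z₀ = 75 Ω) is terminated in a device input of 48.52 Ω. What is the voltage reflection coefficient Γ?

Γ = (Z_L − Z_0)/(Z_L + Z_0) = (48.52 − 75)/(48.52 + 75) = -26.48/123.5

Γ = -0.214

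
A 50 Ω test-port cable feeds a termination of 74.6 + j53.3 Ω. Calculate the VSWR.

VSWR ≈ 2.53

Γ = (Z_L − Z_0)/(Z_L + Z_0) = (24.6 + j53.3)/(124.6 + j53.3)
|Γ| = 58.7/136 = 0.433
VSWR = (1 + |Γ|)/(1 − |Γ|) = 1.43/0.567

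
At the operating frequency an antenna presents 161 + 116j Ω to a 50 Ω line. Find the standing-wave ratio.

VSWR ≈ 5

Γ = (Z_L − Z_0)/(Z_L + Z_0) = (111 + j116)/(211 + j116)
|Γ| = 161/241 = 0.667
VSWR = (1 + |Γ|)/(1 − |Γ|) = 1.67/0.333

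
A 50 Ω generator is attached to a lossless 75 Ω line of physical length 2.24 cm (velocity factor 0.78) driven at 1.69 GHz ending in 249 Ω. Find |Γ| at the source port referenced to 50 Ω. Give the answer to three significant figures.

λ = v/f = 0.78·c / 1.69 GHz = 0.138 m
βl = 2π·l/λ = 2π × 0.162 = 58.2°
tan(βl) = 1.62
Z_in = Z_0·(Z_L + jZ_0·tanβl)/(Z_0 + jZ_L·tanβl) = 30.2 − j40.8 Ω
Γ_s = (Z_in − Z_s)/(Z_in + Z_s) = (-19.8 − j40.8)/(80.2 − j40.8), |Γ_s| = 0.504

|Γ| ≈ 0.504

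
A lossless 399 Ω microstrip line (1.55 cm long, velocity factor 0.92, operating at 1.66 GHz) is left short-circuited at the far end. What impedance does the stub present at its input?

Z_in ≈ +j265 Ω

λ = v/f = 0.92·c / 1.66 GHz = 0.166 m
βl = 2π·l/λ = 2π × 0.0932 = 33.6°
tan(βl) = 0.663
For a short-circuited stub, Z_in = jZ_0·tan(βl)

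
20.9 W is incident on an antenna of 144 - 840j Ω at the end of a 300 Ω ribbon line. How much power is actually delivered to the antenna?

P_delivered ≈ 4 W

|Γ| = |(-156 − j840)/(444 − j840)| = 0.899
|Γ|² = 0.809
P_refl = |Γ|²·P_inc = 16.9 W, P_del = (1 − |Γ|²)·P_inc = 4 W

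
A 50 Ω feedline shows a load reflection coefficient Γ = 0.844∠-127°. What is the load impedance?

Z_L ≈ 5.27 − j24.7 Ω

Z_L = Z_0·(1 + Γ)/(1 − Γ) = 50·(0.492 − j0.674)/(1.51 + j0.674)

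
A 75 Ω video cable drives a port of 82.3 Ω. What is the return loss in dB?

Γ = (82.3 − 75)/(82.3 + 75) = 0.0464
RL = −20·log₁₀|Γ| = −20·log₁₀(0.0464)

RL ≈ 26.7 dB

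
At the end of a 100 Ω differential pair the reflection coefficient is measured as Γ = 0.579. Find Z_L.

Z_L ≈ 375 Ω

Z_L = Z_0·(1 + Γ)/(1 − Γ) = 100·(1.58)/(0.421)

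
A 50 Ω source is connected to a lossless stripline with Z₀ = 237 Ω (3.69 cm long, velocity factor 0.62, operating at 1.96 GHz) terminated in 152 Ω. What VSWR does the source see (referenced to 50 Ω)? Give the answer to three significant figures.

λ = v/f = 0.62·c / 1.96 GHz = 0.0949 m
βl = 2π·l/λ = 2π × 0.389 = 140°
tan(βl) = -0.84
Z_in = Z_0·(Z_L + jZ_0·tanβl)/(Z_0 + jZ_L·tanβl) = 201 − j90.8 Ω
Γ_s = (Z_in − Z_s)/(Z_in + Z_s) = (151 − j90.8)/(251 − j90.8), |Γ_s| = 0.66
VSWR = (1 + |Γ_s|)/(1 − |Γ_s|)

VSWR ≈ 4.88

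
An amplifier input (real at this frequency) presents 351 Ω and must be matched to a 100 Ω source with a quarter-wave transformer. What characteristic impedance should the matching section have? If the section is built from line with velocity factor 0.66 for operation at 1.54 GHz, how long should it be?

Z_qwt = √(Z_0·R_L) = √(100 × 351) = √35100
λ = 0.66·c/f = 0.129 m, so l = λ/4 = 0.0321 m

Z_qwt ≈ 187 Ω; length ≈ 3.21 cm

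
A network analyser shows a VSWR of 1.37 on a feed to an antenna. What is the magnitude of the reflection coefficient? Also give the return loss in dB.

|Γ| = (S − 1)/(S + 1) = (1.37 − 1)/(1.37 + 1) = 0.37/2.37
RL = −20·log₁₀|Γ| = −20·log₁₀(0.156)

|Γ| ≈ 0.156; return loss ≈ 16.1 dB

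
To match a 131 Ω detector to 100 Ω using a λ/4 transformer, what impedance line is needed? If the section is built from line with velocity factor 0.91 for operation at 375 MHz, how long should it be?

Z_qwt ≈ 114 Ω; length ≈ 18.2 cm

Z_qwt = √(Z_0·R_L) = √(100 × 131) = √13100
λ = 0.91·c/f = 0.728 m, so l = λ/4 = 0.182 m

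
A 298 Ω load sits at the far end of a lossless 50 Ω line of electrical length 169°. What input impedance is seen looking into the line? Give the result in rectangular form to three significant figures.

tan(βl) = tan(169°) = -0.194
Z_in = Z_0·(Z_L + jZ_0·tanβl)/(Z_0 + jZ_L·tanβl)
     = 50·(298 − j9.72)/(50 − j57.9)

Z_in ≈ 132 + j143 Ω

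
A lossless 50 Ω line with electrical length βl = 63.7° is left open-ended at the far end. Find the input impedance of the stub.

tan(βl) = 2.02
For an open-ended stub, Z_in = −jZ_0·cot(βl) = −jZ_0/tan(βl)

Z_in ≈ −j24.7 Ω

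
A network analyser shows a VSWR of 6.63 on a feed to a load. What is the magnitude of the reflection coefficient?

|Γ| ≈ 0.738

|Γ| = (S − 1)/(S + 1) = (6.63 − 1)/(6.63 + 1) = 5.63/7.63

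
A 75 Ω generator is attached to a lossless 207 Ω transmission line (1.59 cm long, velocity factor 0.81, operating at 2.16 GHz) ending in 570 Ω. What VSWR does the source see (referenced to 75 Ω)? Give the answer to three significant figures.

VSWR ≈ 4.03

λ = v/f = 0.81·c / 2.16 GHz = 0.113 m
βl = 2π·l/λ = 2π × 0.141 = 50.9°
tan(βl) = 1.23
Z_in = Z_0·(Z_L + jZ_0·tanβl)/(Z_0 + jZ_L·tanβl) = 115 − j134 Ω
Γ_s = (Z_in − Z_s)/(Z_in + Z_s) = (39.9 − j134)/(190 − j134), |Γ_s| = 0.603
VSWR = (1 + |Γ_s|)/(1 − |Γ_s|)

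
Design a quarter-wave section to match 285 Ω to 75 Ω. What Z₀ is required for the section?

Z_qwt ≈ 146 Ω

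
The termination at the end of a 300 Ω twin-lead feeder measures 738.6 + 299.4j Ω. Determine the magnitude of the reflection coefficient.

Γ = (Z_L − Z_0)/(Z_L + Z_0) = (438.6 + j299.4)/(1039 + j299.4)
|Γ| = 531/1080

|Γ| ≈ 0.491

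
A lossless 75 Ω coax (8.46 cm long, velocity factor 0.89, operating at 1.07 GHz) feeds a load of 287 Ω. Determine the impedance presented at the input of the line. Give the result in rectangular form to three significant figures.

λ = v/f = 0.89·c / 1.07 GHz = 0.25 m
βl = 2π·l/λ = 2π × 0.339 = 122°
tan(βl) = tan(122°) = -1.6
Z_in = Z_0·(Z_L + jZ_0·tanβl)/(Z_0 + jZ_L·tanβl)
     = 75·(287 − j120)/(75 − j458)

Z_in ≈ 26.6 + j42.6 Ω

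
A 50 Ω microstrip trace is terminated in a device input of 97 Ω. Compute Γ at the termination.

Γ = (Z_L − Z_0)/(Z_L + Z_0) = (97 − 50)/(97 + 50) = 47/147

Γ = 0.32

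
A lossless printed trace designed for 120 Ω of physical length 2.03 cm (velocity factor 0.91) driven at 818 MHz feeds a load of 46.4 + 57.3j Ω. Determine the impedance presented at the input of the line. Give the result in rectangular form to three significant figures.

Z_in ≈ 79.6 + j115 Ω

λ = v/f = 0.91·c / 818 MHz = 0.334 m
βl = 2π·l/λ = 2π × 0.0608 = 21.9°
tan(βl) = tan(21.9°) = 0.402
Z_in = Z_0·(Z_L + jZ_0·tanβl)/(Z_0 + jZ_L·tanβl)
     = 120·(46.4 + j106)/(97 + j18.7)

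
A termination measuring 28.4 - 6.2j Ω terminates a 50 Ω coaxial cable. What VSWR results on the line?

VSWR ≈ 1.8

Γ = (Z_L − Z_0)/(Z_L + Z_0) = (-21.6 − j6.2)/(78.4 − j6.2)
|Γ| = 22.5/78.6 = 0.286
VSWR = (1 + |Γ|)/(1 − |Γ|) = 1.29/0.714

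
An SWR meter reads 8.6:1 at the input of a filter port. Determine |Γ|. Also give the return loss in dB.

|Γ| = (S − 1)/(S + 1) = (8.6 − 1)/(8.6 + 1) = 7.6/9.6
RL = −20·log₁₀|Γ| = −20·log₁₀(0.792)

|Γ| ≈ 0.792; return loss ≈ 2.03 dB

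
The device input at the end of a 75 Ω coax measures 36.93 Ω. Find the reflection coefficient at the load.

Γ = (Z_L − Z_0)/(Z_L + Z_0) = (36.93 − 75)/(36.93 + 75) = -38.07/111.9

Γ = -0.34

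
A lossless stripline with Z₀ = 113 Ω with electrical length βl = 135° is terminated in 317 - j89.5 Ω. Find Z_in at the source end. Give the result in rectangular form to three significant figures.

Z_in ≈ 80.1 + j107 Ω

tan(βl) = tan(135°) = -1
Z_in = Z_0·(Z_L + jZ_0·tanβl)/(Z_0 + jZ_L·tanβl)
     = 113·(317 − j203)/(23.5 − j317)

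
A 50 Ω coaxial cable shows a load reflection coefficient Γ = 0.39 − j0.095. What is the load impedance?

Z_L ≈ 110 − j24.9 Ω

Z_L = Z_0·(1 + Γ)/(1 − Γ) = 50·(1.39 − j0.095)/(0.61 + j0.095)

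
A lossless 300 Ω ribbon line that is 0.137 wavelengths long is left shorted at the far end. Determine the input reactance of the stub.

βl = 2π × 0.137 = 49.3°
tan(βl) = 1.16
For a shorted stub, Z_in = jZ_0·tan(βl)

X_in ≈ 349 Ω (inductive)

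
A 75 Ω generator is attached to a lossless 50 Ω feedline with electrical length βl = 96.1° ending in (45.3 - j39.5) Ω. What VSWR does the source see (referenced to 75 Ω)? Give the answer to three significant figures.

tan(βl) = -9.36
Z_in = Z_0·(Z_L + jZ_0·tanβl)/(Z_0 + jZ_L·tanβl) = 35.6 + j32.2 Ω
Γ_s = (Z_in − Z_s)/(Z_in + Z_s) = (-39.4 + j32.2)/(111 + j32.2), |Γ_s| = 0.442
VSWR = (1 + |Γ_s|)/(1 − |Γ_s|)

VSWR ≈ 2.58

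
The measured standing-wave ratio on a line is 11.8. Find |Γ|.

|Γ| ≈ 0.844

|Γ| = (S − 1)/(S + 1) = (11.8 − 1)/(11.8 + 1) = 10.8/12.8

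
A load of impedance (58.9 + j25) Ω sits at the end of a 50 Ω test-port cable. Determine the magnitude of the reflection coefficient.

|Γ| ≈ 0.238

Γ = (Z_L − Z_0)/(Z_L + Z_0) = (8.9 + j25)/(108.9 + j25)
|Γ| = 26.5/112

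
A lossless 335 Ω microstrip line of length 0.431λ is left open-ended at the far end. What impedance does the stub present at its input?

βl = 2π × 0.431 = 155°
tan(βl) = -0.463
For an open-ended stub, Z_in = −jZ_0·cot(βl) = −jZ_0/tan(βl)

Z_in ≈ +j724 Ω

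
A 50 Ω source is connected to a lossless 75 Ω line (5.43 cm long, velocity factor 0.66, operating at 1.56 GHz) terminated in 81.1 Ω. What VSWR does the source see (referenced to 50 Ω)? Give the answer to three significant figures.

VSWR ≈ 1.58

λ = v/f = 0.66·c / 1.56 GHz = 0.127 m
βl = 2π·l/λ = 2π × 0.428 = 154°
tan(βl) = -0.487
Z_in = Z_0·(Z_L + jZ_0·tanβl)/(Z_0 + jZ_L·tanβl) = 78.5 + j4.84 Ω
Γ_s = (Z_in − Z_s)/(Z_in + Z_s) = (28.5 + j4.84)/(129 + j4.84), |Γ_s| = 0.225
VSWR = (1 + |Γ_s|)/(1 − |Γ_s|)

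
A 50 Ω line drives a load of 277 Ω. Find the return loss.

Γ = (277 − 50)/(277 + 50) = 0.694
RL = −20·log₁₀|Γ| = −20·log₁₀(0.694)

RL ≈ 3.17 dB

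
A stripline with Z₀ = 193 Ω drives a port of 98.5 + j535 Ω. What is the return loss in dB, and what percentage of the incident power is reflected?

RL ≈ 0.996 dB; 79.5% of incident power reflected

Γ = (-94.5 + j535)/(291.5 + j535), |Γ| = 0.892
RL = −20·log₁₀(0.892) = 0.996 dB
P_refl/P_inc = |Γ|² = 0.795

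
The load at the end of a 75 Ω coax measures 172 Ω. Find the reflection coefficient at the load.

Γ = 0.393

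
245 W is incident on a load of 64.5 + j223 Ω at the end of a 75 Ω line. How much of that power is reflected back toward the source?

P_reflected ≈ 176 W

|Γ| = |(-10.5 + j223)/(139.5 + j223)| = 0.849
|Γ|² = 0.72
P_refl = |Γ|²·P_inc = 176 W, P_del = (1 − |Γ|²)·P_inc = 68.5 W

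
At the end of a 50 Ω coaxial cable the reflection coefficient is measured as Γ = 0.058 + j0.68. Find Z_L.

Z_L ≈ 19.8 + j50.4 Ω

Z_L = Z_0·(1 + Γ)/(1 − Γ) = 50·(1.06 + j0.68)/(0.942 − j0.68)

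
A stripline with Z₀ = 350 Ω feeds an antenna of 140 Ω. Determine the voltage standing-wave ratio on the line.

VSWR ≈ 2.5

For a purely resistive load, VSWR = R_L/Z_0 or Z_0/R_L (whichever > 1) = 350/140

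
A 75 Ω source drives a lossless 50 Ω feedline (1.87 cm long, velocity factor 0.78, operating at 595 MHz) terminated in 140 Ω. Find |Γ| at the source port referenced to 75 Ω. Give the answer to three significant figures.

λ = v/f = 0.78·c / 595 MHz = 0.393 m
βl = 2π·l/λ = 2π × 0.0475 = 17.1°
tan(βl) = 0.308
Z_in = Z_0·(Z_L + jZ_0·tanβl)/(Z_0 + jZ_L·tanβl) = 87.9 − j60.4 Ω
Γ_s = (Z_in − Z_s)/(Z_in + Z_s) = (12.9 − j60.4)/(163 − j60.4), |Γ_s| = 0.356

|Γ| ≈ 0.356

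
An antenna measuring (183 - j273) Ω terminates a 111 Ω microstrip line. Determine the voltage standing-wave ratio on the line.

Γ = (Z_L − Z_0)/(Z_L + Z_0) = (72 − j273)/(294 − j273)
|Γ| = 282/401 = 0.704
VSWR = (1 + |Γ|)/(1 − |Γ|) = 1.7/0.296

VSWR ≈ 5.75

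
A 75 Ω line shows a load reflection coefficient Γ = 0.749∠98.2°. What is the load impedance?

Z_L = Z_0·(1 + Γ)/(1 − Γ) = 75·(0.893 + j0.741)/(1.11 − j0.741)

Z_L ≈ 18.6 + j62.7 Ω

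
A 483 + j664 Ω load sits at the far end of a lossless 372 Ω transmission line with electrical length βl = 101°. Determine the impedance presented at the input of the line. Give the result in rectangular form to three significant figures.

Z_in ≈ 89.5 − j64.1 Ω

tan(βl) = tan(101°) = -5.14
Z_in = Z_0·(Z_L + jZ_0·tanβl)/(Z_0 + jZ_L·tanβl)
     = 372·(483 − j1250)/(3790 − j2480)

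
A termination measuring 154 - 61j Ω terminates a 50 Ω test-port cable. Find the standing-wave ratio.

Γ = (Z_L − Z_0)/(Z_L + Z_0) = (104 − j61)/(204 − j61)
|Γ| = 121/213 = 0.566
VSWR = (1 + |Γ|)/(1 − |Γ|) = 1.57/0.434

VSWR ≈ 3.61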